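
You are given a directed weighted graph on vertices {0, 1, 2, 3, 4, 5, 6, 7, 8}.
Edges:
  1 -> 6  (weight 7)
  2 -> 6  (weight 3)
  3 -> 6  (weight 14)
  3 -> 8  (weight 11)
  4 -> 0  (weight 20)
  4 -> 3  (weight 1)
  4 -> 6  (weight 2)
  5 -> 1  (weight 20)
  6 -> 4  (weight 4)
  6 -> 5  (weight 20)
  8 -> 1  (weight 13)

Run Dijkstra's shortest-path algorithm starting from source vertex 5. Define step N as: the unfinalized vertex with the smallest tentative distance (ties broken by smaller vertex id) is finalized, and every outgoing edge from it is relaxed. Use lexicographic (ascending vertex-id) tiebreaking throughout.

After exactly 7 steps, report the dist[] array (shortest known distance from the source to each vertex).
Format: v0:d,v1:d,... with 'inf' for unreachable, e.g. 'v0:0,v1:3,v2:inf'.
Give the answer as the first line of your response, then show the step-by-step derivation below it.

v0:51,v1:20,v2:inf,v3:32,v4:31,v5:0,v6:27,v7:inf,v8:43

step 1: dist = v0:inf,v1:20,v2:inf,v3:inf,v4:inf,v5:0,v6:inf,v7:inf,v8:inf
step 2: dist = v0:inf,v1:20,v2:inf,v3:inf,v4:inf,v5:0,v6:27,v7:inf,v8:inf
step 3: dist = v0:inf,v1:20,v2:inf,v3:inf,v4:31,v5:0,v6:27,v7:inf,v8:inf
step 4: dist = v0:51,v1:20,v2:inf,v3:32,v4:31,v5:0,v6:27,v7:inf,v8:inf
step 5: dist = v0:51,v1:20,v2:inf,v3:32,v4:31,v5:0,v6:27,v7:inf,v8:43
step 6: dist = v0:51,v1:20,v2:inf,v3:32,v4:31,v5:0,v6:27,v7:inf,v8:43
step 7: dist = v0:51,v1:20,v2:inf,v3:32,v4:31,v5:0,v6:27,v7:inf,v8:43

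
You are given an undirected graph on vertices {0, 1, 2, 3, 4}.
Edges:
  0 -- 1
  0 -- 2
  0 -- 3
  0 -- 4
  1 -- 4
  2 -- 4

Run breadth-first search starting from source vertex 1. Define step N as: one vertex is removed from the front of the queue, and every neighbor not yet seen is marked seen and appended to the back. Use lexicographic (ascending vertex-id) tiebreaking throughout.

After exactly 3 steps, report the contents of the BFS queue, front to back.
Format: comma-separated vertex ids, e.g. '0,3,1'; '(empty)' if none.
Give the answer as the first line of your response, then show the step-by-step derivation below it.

2,3

step 1: dequeue 1; queue=[0,4]; order=1
step 2: dequeue 0; queue=[4,2,3]; order=1,0
step 3: dequeue 4; queue=[2,3]; order=1,0,4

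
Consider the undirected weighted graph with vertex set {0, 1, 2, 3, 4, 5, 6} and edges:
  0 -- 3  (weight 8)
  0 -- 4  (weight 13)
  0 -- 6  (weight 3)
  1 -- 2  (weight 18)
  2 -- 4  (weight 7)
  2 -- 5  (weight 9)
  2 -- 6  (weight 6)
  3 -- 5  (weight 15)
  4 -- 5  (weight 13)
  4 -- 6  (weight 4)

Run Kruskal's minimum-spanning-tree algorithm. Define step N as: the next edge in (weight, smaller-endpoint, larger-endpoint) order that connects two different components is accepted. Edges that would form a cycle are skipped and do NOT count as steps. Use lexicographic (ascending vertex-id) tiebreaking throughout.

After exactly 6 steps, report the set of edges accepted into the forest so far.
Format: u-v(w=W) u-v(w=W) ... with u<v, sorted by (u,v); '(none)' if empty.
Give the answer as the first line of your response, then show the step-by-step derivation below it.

0-3(w=8) 0-6(w=3) 1-2(w=18) 2-5(w=9) 2-6(w=6) 4-6(w=4)

step 1: add edge 0-6 (w=3); MST = {0-6(w=3)}
step 2: add edge 4-6 (w=4); MST = {0-6(w=3) 4-6(w=4)}
step 3: add edge 2-6 (w=6); MST = {0-6(w=3) 2-6(w=6) 4-6(w=4)}
step 4: add edge 0-3 (w=8); MST = {0-3(w=8) 0-6(w=3) 2-6(w=6) 4-6(w=4)}
step 5: add edge 2-5 (w=9); MST = {0-3(w=8) 0-6(w=3) 2-5(w=9) 2-6(w=6) 4-6(w=4)}
step 6: add edge 1-2 (w=18); MST = {0-3(w=8) 0-6(w=3) 1-2(w=18) 2-5(w=9) 2-6(w=6) 4-6(w=4)}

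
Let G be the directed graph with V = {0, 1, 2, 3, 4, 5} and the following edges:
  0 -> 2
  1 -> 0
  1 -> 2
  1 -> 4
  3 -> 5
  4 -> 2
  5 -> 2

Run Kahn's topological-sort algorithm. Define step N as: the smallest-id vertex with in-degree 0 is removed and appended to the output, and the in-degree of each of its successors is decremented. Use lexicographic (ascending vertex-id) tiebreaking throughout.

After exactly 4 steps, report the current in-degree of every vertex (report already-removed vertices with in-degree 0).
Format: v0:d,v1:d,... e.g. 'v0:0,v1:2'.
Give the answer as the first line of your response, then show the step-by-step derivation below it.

v0:0,v1:0,v2:1,v3:0,v4:0,v5:0

step 1: output 1; order=[1]; indeg=(0,0,3,0,0,1)
step 2: output 0; order=[1,0]; indeg=(0,0,2,0,0,1)
step 3: output 3; order=[1,0,3]; indeg=(0,0,2,0,0,0)
step 4: output 4; order=[1,0,3,4]; indeg=(0,0,1,0,0,0)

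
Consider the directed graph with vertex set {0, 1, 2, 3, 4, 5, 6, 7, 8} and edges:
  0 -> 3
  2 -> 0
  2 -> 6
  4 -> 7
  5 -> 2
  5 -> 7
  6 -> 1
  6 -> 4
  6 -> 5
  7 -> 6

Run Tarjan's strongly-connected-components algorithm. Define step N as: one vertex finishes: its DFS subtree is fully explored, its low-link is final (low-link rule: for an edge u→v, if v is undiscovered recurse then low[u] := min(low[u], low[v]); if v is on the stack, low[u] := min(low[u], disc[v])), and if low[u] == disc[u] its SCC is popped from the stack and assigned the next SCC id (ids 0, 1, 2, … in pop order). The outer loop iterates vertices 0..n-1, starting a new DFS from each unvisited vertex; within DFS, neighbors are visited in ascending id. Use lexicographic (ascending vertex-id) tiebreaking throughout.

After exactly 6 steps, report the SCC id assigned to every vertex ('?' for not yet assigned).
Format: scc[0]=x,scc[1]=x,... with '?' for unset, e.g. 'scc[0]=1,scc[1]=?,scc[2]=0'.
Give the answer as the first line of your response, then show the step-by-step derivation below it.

scc[0]=1,scc[1]=2,scc[2]=?,scc[3]=0,scc[4]=?,scc[5]=?,scc[6]=?,scc[7]=?,scc[8]=?

step 1: low=(low[0]=0,low[1]=?,low[2]=?,low[3]=1,low[4]=?,low[5]=?,low[6]=?,low[7]=?,low[8]=?); scc=(scc[0]=?,scc[1]=?,scc[2]=?,scc[3]=0,scc[4]=?,scc[5]=?,scc[6]=?,scc[7]=?,scc[8]=?)
step 2: low=(low[0]=0,low[1]=?,low[2]=?,low[3]=1,low[4]=?,low[5]=?,low[6]=?,low[7]=?,low[8]=?); scc=(scc[0]=1,scc[1]=?,scc[2]=?,scc[3]=0,scc[4]=?,scc[5]=?,scc[6]=?,scc[7]=?,scc[8]=?)
step 3: low=(low[0]=0,low[1]=2,low[2]=?,low[3]=1,low[4]=?,low[5]=?,low[6]=?,low[7]=?,low[8]=?); scc=(scc[0]=1,scc[1]=2,scc[2]=?,scc[3]=0,scc[4]=?,scc[5]=?,scc[6]=?,scc[7]=?,scc[8]=?)
step 4: low=(low[0]=0,low[1]=2,low[2]=3,low[3]=1,low[4]=5,low[5]=?,low[6]=4,low[7]=4,low[8]=?); scc=(scc[0]=1,scc[1]=2,scc[2]=?,scc[3]=0,scc[4]=?,scc[5]=?,scc[6]=?,scc[7]=?,scc[8]=?)
step 5: low=(low[0]=0,low[1]=2,low[2]=3,low[3]=1,low[4]=4,low[5]=?,low[6]=4,low[7]=4,low[8]=?); scc=(scc[0]=1,scc[1]=2,scc[2]=?,scc[3]=0,scc[4]=?,scc[5]=?,scc[6]=?,scc[7]=?,scc[8]=?)
step 6: low=(low[0]=0,low[1]=2,low[2]=3,low[3]=1,low[4]=4,low[5]=3,low[6]=4,low[7]=4,low[8]=?); scc=(scc[0]=1,scc[1]=2,scc[2]=?,scc[3]=0,scc[4]=?,scc[5]=?,scc[6]=?,scc[7]=?,scc[8]=?)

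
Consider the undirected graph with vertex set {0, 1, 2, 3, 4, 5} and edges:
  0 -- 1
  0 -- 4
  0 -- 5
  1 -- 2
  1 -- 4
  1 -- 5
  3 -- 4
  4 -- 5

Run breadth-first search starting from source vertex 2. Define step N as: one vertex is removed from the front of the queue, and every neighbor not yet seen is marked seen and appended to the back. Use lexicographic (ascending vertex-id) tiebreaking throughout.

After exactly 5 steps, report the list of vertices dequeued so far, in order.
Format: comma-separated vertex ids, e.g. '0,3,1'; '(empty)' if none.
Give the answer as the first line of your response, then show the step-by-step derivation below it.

2,1,0,4,5

step 1: dequeue 2; queue=[1]; order=2
step 2: dequeue 1; queue=[0,4,5]; order=2,1
step 3: dequeue 0; queue=[4,5]; order=2,1,0
step 4: dequeue 4; queue=[5,3]; order=2,1,0,4
step 5: dequeue 5; queue=[3]; order=2,1,0,4,5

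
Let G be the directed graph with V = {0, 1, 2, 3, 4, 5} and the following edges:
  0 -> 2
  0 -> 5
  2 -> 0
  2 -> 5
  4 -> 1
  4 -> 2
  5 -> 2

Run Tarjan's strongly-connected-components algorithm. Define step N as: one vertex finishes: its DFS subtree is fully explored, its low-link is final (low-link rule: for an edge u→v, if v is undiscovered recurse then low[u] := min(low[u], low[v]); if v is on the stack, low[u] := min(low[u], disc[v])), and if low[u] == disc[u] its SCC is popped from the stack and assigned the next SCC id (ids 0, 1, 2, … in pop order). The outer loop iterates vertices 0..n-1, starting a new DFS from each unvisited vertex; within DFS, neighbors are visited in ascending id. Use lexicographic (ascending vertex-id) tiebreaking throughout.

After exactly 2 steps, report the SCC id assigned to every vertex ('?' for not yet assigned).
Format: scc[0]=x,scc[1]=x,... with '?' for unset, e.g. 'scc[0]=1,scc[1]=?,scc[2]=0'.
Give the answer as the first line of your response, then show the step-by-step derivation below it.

scc[0]=?,scc[1]=?,scc[2]=?,scc[3]=?,scc[4]=?,scc[5]=?

step 1: low=(low[0]=0,low[1]=?,low[2]=0,low[3]=?,low[4]=?,low[5]=1); scc=(scc[0]=?,scc[1]=?,scc[2]=?,scc[3]=?,scc[4]=?,scc[5]=?)
step 2: low=(low[0]=0,low[1]=?,low[2]=0,low[3]=?,low[4]=?,low[5]=1); scc=(scc[0]=?,scc[1]=?,scc[2]=?,scc[3]=?,scc[4]=?,scc[5]=?)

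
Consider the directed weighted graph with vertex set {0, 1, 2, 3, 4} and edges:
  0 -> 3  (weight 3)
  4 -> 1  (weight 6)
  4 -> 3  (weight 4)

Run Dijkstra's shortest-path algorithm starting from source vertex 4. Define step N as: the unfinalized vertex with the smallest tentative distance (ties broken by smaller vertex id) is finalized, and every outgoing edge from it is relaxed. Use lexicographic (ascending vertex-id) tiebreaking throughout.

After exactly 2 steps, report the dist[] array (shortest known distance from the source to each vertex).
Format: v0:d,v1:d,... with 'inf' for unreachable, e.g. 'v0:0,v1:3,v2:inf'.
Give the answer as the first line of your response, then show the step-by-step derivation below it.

v0:inf,v1:6,v2:inf,v3:4,v4:0

step 1: dist = v0:inf,v1:6,v2:inf,v3:4,v4:0
step 2: dist = v0:inf,v1:6,v2:inf,v3:4,v4:0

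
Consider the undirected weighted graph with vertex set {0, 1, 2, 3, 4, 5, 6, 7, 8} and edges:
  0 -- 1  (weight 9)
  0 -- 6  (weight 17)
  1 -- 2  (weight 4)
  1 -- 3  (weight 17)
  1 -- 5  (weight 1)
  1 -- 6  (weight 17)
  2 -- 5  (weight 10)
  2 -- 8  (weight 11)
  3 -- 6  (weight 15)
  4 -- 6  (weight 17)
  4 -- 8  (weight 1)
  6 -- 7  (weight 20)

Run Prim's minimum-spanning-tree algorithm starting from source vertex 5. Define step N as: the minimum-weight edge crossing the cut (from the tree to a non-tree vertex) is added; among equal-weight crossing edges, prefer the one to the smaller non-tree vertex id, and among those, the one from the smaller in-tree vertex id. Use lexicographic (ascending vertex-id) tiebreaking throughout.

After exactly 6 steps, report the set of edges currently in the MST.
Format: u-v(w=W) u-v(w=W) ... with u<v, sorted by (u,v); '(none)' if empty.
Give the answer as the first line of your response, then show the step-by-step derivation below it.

0-1(w=9) 1-2(w=4) 1-3(w=17) 1-5(w=1) 2-8(w=11) 4-8(w=1)

step 1: add edge 1-5 (w=1); MST = {1-5(w=1)}
step 2: add edge 1-2 (w=4); MST = {1-2(w=4) 1-5(w=1)}
step 3: add edge 0-1 (w=9); MST = {0-1(w=9) 1-2(w=4) 1-5(w=1)}
step 4: add edge 2-8 (w=11); MST = {0-1(w=9) 1-2(w=4) 1-5(w=1) 2-8(w=11)}
step 5: add edge 4-8 (w=1); MST = {0-1(w=9) 1-2(w=4) 1-5(w=1) 2-8(w=11) 4-8(w=1)}
step 6: add edge 1-3 (w=17); MST = {0-1(w=9) 1-2(w=4) 1-3(w=17) 1-5(w=1) 2-8(w=11) 4-8(w=1)}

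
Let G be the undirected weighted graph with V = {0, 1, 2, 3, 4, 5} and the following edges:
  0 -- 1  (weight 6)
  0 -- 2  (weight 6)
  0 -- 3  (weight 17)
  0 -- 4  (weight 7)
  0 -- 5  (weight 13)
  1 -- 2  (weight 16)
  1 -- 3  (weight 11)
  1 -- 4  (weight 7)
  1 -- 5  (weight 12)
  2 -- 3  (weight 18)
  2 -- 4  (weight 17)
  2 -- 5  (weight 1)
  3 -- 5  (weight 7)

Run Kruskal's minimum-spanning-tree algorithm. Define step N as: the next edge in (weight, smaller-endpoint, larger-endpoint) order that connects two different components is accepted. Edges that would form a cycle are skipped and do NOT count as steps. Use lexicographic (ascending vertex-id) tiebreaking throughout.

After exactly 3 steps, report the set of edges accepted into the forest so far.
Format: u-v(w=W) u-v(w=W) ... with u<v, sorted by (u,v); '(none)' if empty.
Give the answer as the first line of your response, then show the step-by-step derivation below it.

0-1(w=6) 0-2(w=6) 2-5(w=1)

step 1: add edge 2-5 (w=1); MST = {2-5(w=1)}
step 2: add edge 0-1 (w=6); MST = {0-1(w=6) 2-5(w=1)}
step 3: add edge 0-2 (w=6); MST = {0-1(w=6) 0-2(w=6) 2-5(w=1)}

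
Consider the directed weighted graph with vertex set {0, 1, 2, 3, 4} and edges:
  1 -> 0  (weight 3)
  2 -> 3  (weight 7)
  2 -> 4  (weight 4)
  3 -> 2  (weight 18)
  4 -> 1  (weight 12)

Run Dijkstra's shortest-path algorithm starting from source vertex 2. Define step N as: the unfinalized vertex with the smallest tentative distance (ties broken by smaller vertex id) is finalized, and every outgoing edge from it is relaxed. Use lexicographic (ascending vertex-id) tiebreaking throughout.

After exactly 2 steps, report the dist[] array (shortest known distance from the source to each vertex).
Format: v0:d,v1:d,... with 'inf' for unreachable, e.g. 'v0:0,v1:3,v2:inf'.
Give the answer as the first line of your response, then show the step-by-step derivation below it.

v0:inf,v1:16,v2:0,v3:7,v4:4

step 1: dist = v0:inf,v1:inf,v2:0,v3:7,v4:4
step 2: dist = v0:inf,v1:16,v2:0,v3:7,v4:4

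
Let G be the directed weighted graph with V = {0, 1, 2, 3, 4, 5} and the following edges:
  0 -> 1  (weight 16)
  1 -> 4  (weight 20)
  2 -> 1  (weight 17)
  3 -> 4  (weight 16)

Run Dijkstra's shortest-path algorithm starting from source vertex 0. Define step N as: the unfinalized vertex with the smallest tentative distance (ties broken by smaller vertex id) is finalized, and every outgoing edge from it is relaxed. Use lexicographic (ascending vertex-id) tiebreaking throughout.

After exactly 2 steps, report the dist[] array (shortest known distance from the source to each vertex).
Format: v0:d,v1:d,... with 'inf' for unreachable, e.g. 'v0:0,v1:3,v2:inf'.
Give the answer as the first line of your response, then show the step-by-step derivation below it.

v0:0,v1:16,v2:inf,v3:inf,v4:36,v5:inf

step 1: dist = v0:0,v1:16,v2:inf,v3:inf,v4:inf,v5:inf
step 2: dist = v0:0,v1:16,v2:inf,v3:inf,v4:36,v5:inf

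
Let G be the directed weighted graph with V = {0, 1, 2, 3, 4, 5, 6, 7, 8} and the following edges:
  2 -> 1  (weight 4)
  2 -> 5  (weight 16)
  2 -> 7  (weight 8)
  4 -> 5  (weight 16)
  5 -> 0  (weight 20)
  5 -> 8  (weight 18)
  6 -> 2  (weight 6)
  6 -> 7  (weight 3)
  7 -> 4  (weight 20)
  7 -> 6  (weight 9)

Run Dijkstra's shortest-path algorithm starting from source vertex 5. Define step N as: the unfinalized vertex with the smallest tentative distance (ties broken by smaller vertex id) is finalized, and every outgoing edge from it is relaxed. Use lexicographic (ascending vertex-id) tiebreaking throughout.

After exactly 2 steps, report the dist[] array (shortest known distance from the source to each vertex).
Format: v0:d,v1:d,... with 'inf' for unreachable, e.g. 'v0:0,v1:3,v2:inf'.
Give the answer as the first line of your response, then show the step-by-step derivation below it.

v0:20,v1:inf,v2:inf,v3:inf,v4:inf,v5:0,v6:inf,v7:inf,v8:18

step 1: dist = v0:20,v1:inf,v2:inf,v3:inf,v4:inf,v5:0,v6:inf,v7:inf,v8:18
step 2: dist = v0:20,v1:inf,v2:inf,v3:inf,v4:inf,v5:0,v6:inf,v7:inf,v8:18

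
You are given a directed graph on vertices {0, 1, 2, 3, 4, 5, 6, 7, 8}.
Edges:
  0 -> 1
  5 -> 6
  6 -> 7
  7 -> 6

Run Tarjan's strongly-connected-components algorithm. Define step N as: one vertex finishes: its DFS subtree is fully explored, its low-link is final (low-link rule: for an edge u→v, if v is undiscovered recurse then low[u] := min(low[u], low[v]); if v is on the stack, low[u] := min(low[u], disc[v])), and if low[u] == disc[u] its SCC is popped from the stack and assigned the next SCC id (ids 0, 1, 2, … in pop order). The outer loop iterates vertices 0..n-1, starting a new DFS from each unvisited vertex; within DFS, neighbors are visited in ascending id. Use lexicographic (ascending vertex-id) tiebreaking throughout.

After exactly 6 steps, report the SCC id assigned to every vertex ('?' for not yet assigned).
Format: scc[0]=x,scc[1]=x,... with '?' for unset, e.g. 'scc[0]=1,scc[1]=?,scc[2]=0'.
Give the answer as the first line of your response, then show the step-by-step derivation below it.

scc[0]=1,scc[1]=0,scc[2]=2,scc[3]=3,scc[4]=4,scc[5]=?,scc[6]=?,scc[7]=?,scc[8]=?

step 1: low=(low[0]=0,low[1]=1,low[2]=?,low[3]=?,low[4]=?,low[5]=?,low[6]=?,low[7]=?,low[8]=?); scc=(scc[0]=?,scc[1]=0,scc[2]=?,scc[3]=?,scc[4]=?,scc[5]=?,scc[6]=?,scc[7]=?,scc[8]=?)
step 2: low=(low[0]=0,low[1]=1,low[2]=?,low[3]=?,low[4]=?,low[5]=?,low[6]=?,low[7]=?,low[8]=?); scc=(scc[0]=1,scc[1]=0,scc[2]=?,scc[3]=?,scc[4]=?,scc[5]=?,scc[6]=?,scc[7]=?,scc[8]=?)
step 3: low=(low[0]=0,low[1]=1,low[2]=2,low[3]=?,low[4]=?,low[5]=?,low[6]=?,low[7]=?,low[8]=?); scc=(scc[0]=1,scc[1]=0,scc[2]=2,scc[3]=?,scc[4]=?,scc[5]=?,scc[6]=?,scc[7]=?,scc[8]=?)
step 4: low=(low[0]=0,low[1]=1,low[2]=2,low[3]=3,low[4]=?,low[5]=?,low[6]=?,low[7]=?,low[8]=?); scc=(scc[0]=1,scc[1]=0,scc[2]=2,scc[3]=3,scc[4]=?,scc[5]=?,scc[6]=?,scc[7]=?,scc[8]=?)
step 5: low=(low[0]=0,low[1]=1,low[2]=2,low[3]=3,low[4]=4,low[5]=?,low[6]=?,low[7]=?,low[8]=?); scc=(scc[0]=1,scc[1]=0,scc[2]=2,scc[3]=3,scc[4]=4,scc[5]=?,scc[6]=?,scc[7]=?,scc[8]=?)
step 6: low=(low[0]=0,low[1]=1,low[2]=2,low[3]=3,low[4]=4,low[5]=5,low[6]=6,low[7]=6,low[8]=?); scc=(scc[0]=1,scc[1]=0,scc[2]=2,scc[3]=3,scc[4]=4,scc[5]=?,scc[6]=?,scc[7]=?,scc[8]=?)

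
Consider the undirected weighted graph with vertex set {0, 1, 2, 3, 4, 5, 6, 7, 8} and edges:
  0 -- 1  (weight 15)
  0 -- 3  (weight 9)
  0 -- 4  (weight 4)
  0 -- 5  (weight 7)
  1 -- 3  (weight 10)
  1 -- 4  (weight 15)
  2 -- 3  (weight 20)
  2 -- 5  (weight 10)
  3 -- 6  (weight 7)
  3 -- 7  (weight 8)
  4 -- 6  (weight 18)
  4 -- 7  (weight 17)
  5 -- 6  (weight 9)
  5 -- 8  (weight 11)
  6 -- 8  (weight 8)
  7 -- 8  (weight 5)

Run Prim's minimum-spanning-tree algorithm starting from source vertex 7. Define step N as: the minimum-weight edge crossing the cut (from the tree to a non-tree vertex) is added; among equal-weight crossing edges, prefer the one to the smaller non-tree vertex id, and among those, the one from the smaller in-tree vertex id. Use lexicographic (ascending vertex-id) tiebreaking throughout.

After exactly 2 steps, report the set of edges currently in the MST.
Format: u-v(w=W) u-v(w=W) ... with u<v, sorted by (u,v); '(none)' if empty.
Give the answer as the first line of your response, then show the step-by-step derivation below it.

3-7(w=8) 7-8(w=5)

step 1: add edge 7-8 (w=5); MST = {7-8(w=5)}
step 2: add edge 3-7 (w=8); MST = {3-7(w=8) 7-8(w=5)}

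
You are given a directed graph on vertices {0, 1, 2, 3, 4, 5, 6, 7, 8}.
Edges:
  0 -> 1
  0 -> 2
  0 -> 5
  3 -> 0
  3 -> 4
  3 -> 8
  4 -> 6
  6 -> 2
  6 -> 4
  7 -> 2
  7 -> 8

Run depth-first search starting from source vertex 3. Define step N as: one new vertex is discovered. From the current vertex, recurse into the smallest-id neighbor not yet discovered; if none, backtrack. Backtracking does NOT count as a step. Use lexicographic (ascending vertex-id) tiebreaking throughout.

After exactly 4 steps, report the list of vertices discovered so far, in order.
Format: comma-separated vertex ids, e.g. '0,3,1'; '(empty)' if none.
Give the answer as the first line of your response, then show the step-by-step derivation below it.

3,0,1,2

step 1: discover 3; path=3; order=3
step 2: discover 0; path=3>0; order=3,0
step 3: discover 1; path=3>0>1; order=3,0,1
step 4: discover 2; path=3>0>2; order=3,0,1,2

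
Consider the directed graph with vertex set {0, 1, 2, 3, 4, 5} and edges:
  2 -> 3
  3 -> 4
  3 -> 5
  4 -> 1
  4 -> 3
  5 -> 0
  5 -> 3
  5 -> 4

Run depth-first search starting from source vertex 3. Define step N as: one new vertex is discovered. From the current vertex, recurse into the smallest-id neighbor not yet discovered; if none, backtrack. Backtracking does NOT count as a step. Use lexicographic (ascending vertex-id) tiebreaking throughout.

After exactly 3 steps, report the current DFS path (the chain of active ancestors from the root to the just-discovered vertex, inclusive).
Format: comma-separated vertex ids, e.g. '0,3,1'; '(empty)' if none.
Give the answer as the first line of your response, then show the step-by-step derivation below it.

3,4,1

step 1: discover 3; path=3; order=3
step 2: discover 4; path=3>4; order=3,4
step 3: discover 1; path=3>4>1; order=3,4,1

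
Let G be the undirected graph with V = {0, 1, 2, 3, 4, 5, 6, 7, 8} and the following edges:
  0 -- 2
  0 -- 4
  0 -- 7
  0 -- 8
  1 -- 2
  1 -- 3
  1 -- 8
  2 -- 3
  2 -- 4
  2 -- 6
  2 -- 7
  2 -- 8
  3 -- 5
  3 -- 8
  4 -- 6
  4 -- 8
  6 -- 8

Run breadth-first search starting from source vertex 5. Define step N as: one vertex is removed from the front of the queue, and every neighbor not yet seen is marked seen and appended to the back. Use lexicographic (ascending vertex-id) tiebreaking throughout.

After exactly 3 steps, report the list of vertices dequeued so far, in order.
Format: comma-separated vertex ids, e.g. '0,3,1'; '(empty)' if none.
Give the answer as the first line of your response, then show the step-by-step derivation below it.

5,3,1

step 1: dequeue 5; queue=[3]; order=5
step 2: dequeue 3; queue=[1,2,8]; order=5,3
step 3: dequeue 1; queue=[2,8]; order=5,3,1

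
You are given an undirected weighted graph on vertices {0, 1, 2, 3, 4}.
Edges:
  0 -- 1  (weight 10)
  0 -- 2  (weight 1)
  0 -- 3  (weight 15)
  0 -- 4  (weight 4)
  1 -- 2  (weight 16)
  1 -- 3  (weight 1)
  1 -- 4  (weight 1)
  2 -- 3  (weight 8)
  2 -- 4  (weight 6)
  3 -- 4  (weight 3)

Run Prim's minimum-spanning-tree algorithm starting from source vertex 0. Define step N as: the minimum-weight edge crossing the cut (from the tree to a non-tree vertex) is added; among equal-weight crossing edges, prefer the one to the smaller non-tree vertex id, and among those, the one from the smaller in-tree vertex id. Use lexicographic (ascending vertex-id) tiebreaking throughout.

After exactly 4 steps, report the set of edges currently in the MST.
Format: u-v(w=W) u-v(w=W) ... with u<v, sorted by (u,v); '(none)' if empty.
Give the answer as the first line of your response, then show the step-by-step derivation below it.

0-2(w=1) 0-4(w=4) 1-3(w=1) 1-4(w=1)

step 1: add edge 0-2 (w=1); MST = {0-2(w=1)}
step 2: add edge 0-4 (w=4); MST = {0-2(w=1) 0-4(w=4)}
step 3: add edge 1-4 (w=1); MST = {0-2(w=1) 0-4(w=4) 1-4(w=1)}
step 4: add edge 1-3 (w=1); MST = {0-2(w=1) 0-4(w=4) 1-3(w=1) 1-4(w=1)}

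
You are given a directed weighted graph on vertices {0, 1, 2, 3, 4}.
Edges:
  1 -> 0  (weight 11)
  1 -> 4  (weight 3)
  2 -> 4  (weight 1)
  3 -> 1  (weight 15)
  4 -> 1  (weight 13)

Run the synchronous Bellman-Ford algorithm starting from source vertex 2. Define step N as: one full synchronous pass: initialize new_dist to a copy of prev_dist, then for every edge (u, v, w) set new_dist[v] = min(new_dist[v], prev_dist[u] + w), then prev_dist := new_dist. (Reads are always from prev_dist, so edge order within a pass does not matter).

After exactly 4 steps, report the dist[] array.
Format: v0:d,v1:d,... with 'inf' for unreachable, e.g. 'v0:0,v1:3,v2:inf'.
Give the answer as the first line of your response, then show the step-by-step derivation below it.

v0:25,v1:14,v2:0,v3:inf,v4:1

step 1: dist = v0:inf,v1:inf,v2:0,v3:inf,v4:1
step 2: dist = v0:inf,v1:14,v2:0,v3:inf,v4:1
step 3: dist = v0:25,v1:14,v2:0,v3:inf,v4:1
step 4: dist = v0:25,v1:14,v2:0,v3:inf,v4:1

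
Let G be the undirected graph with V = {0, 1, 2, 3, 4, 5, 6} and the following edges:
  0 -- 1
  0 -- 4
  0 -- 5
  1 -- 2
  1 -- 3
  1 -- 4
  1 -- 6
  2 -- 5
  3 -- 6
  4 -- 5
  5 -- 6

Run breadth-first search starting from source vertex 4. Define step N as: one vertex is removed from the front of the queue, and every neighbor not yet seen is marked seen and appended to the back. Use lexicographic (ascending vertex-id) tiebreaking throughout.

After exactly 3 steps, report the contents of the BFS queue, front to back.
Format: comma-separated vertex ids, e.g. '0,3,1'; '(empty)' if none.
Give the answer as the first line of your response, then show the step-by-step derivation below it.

5,2,3,6

step 1: dequeue 4; queue=[0,1,5]; order=4
step 2: dequeue 0; queue=[1,5]; order=4,0
step 3: dequeue 1; queue=[5,2,3,6]; order=4,0,1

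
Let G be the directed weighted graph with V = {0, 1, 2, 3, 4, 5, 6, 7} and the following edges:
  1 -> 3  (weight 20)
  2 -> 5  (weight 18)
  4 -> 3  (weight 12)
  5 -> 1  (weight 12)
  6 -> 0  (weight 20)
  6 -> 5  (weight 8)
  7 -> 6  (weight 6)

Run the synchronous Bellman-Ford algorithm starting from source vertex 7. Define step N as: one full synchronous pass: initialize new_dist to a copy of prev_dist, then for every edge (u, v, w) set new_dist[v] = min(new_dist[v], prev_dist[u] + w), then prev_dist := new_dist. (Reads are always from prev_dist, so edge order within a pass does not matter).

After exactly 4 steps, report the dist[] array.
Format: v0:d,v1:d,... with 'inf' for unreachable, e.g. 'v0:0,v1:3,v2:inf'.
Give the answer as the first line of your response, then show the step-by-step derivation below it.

v0:26,v1:26,v2:inf,v3:46,v4:inf,v5:14,v6:6,v7:0

step 1: dist = v0:inf,v1:inf,v2:inf,v3:inf,v4:inf,v5:inf,v6:6,v7:0
step 2: dist = v0:26,v1:inf,v2:inf,v3:inf,v4:inf,v5:14,v6:6,v7:0
step 3: dist = v0:26,v1:26,v2:inf,v3:inf,v4:inf,v5:14,v6:6,v7:0
step 4: dist = v0:26,v1:26,v2:inf,v3:46,v4:inf,v5:14,v6:6,v7:0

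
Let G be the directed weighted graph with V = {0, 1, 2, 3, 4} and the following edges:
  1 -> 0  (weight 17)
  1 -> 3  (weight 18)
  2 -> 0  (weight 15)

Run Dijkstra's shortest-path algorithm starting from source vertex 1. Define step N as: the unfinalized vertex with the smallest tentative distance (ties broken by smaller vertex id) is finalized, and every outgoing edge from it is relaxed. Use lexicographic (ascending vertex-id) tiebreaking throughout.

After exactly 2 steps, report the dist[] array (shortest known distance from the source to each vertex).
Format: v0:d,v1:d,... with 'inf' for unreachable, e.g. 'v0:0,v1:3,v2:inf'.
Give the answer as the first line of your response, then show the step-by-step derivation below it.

v0:17,v1:0,v2:inf,v3:18,v4:inf

step 1: dist = v0:17,v1:0,v2:inf,v3:18,v4:inf
step 2: dist = v0:17,v1:0,v2:inf,v3:18,v4:inf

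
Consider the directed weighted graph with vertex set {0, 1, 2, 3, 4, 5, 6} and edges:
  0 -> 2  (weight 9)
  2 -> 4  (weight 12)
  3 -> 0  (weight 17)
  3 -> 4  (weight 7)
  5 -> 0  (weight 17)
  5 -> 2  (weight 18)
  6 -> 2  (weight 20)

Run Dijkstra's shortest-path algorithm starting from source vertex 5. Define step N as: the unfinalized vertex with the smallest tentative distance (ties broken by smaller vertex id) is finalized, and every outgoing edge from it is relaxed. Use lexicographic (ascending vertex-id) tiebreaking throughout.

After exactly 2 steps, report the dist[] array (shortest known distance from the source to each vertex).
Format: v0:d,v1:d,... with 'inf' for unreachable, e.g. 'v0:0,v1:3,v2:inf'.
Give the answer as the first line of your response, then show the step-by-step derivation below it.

v0:17,v1:inf,v2:18,v3:inf,v4:inf,v5:0,v6:inf

step 1: dist = v0:17,v1:inf,v2:18,v3:inf,v4:inf,v5:0,v6:inf
step 2: dist = v0:17,v1:inf,v2:18,v3:inf,v4:inf,v5:0,v6:inf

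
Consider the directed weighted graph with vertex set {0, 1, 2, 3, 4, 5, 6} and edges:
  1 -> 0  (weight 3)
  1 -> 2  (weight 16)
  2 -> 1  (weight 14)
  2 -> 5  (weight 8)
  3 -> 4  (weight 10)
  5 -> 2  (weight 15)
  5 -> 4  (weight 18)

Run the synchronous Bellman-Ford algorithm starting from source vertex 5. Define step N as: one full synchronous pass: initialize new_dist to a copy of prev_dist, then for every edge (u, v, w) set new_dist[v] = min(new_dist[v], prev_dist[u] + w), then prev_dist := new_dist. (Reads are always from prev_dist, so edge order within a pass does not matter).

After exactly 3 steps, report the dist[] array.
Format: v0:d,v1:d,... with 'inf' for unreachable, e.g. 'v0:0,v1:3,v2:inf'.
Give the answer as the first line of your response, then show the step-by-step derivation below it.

v0:32,v1:29,v2:15,v3:inf,v4:18,v5:0,v6:inf

step 1: dist = v0:inf,v1:inf,v2:15,v3:inf,v4:18,v5:0,v6:inf
step 2: dist = v0:inf,v1:29,v2:15,v3:inf,v4:18,v5:0,v6:inf
step 3: dist = v0:32,v1:29,v2:15,v3:inf,v4:18,v5:0,v6:inf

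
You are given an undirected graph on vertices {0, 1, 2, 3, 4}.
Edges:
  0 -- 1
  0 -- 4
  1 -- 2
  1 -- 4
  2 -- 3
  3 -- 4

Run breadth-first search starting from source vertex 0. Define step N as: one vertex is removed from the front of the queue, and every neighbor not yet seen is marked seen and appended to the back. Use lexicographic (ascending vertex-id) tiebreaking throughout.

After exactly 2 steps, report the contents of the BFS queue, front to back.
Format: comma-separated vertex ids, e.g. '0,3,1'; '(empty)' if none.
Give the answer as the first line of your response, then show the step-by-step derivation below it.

4,2

step 1: dequeue 0; queue=[1,4]; order=0
step 2: dequeue 1; queue=[4,2]; order=0,1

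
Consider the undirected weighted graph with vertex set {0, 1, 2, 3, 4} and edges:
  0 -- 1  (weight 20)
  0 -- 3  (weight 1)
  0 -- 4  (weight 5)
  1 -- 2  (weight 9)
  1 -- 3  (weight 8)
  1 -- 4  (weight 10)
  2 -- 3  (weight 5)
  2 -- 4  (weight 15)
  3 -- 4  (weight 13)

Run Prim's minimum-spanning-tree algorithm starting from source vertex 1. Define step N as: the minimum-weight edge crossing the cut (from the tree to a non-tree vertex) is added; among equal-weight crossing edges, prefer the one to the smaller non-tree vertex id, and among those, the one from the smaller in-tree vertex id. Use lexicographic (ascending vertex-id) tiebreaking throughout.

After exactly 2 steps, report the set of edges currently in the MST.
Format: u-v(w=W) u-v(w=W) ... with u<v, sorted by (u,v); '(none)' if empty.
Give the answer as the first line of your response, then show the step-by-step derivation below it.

0-3(w=1) 1-3(w=8)

step 1: add edge 1-3 (w=8); MST = {1-3(w=8)}
step 2: add edge 0-3 (w=1); MST = {0-3(w=1) 1-3(w=8)}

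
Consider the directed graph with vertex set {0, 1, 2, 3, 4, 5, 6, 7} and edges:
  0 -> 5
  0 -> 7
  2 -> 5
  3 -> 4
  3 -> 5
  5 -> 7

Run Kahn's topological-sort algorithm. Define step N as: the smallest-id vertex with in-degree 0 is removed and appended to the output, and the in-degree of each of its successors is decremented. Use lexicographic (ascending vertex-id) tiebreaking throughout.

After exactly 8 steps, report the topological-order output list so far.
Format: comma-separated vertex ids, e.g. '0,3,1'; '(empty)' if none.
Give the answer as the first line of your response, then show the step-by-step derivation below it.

0,1,2,3,4,5,6,7

step 1: output 0; order=[0]; indeg=(0,0,0,0,1,2,0,1)
step 2: output 1; order=[0,1]; indeg=(0,0,0,0,1,2,0,1)
step 3: output 2; order=[0,1,2]; indeg=(0,0,0,0,1,1,0,1)
step 4: output 3; order=[0,1,2,3]; indeg=(0,0,0,0,0,0,0,1)
step 5: output 4; order=[0,1,2,3,4]; indeg=(0,0,0,0,0,0,0,1)
step 6: output 5; order=[0,1,2,3,4,5]; indeg=(0,0,0,0,0,0,0,0)
step 7: output 6; order=[0,1,2,3,4,5,6]; indeg=(0,0,0,0,0,0,0,0)
step 8: output 7; order=[0,1,2,3,4,5,6,7]; indeg=(0,0,0,0,0,0,0,0)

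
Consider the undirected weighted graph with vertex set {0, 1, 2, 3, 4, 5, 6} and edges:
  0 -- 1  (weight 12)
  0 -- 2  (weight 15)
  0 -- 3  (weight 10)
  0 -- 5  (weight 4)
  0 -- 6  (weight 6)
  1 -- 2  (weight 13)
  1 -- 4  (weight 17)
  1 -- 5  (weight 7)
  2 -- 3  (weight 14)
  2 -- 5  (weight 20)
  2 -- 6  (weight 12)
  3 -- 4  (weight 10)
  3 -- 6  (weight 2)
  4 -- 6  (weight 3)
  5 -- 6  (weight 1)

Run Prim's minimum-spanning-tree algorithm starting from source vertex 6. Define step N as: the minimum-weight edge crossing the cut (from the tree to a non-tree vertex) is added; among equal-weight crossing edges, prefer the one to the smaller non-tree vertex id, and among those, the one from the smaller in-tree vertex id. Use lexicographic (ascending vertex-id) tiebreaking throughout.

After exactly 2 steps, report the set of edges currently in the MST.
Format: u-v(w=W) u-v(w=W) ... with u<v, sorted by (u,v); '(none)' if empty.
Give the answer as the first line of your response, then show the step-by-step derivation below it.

3-6(w=2) 5-6(w=1)

step 1: add edge 5-6 (w=1); MST = {5-6(w=1)}
step 2: add edge 3-6 (w=2); MST = {3-6(w=2) 5-6(w=1)}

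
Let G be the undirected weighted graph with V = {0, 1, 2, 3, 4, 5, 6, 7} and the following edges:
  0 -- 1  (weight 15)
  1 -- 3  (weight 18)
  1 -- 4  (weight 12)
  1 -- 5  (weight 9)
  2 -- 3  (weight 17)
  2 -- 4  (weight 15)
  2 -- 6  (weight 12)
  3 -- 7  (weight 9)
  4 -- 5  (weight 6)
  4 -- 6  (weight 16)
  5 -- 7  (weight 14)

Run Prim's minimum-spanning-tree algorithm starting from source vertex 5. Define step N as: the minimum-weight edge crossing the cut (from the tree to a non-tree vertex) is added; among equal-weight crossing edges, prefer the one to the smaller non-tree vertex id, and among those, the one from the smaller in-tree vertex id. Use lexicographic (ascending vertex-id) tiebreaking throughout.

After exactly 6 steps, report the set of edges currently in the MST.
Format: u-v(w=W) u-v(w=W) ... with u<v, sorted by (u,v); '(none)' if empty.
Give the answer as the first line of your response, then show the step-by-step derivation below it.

0-1(w=15) 1-5(w=9) 2-4(w=15) 3-7(w=9) 4-5(w=6) 5-7(w=14)

step 1: add edge 4-5 (w=6); MST = {4-5(w=6)}
step 2: add edge 1-5 (w=9); MST = {1-5(w=9) 4-5(w=6)}
step 3: add edge 5-7 (w=14); MST = {1-5(w=9) 4-5(w=6) 5-7(w=14)}
step 4: add edge 3-7 (w=9); MST = {1-5(w=9) 3-7(w=9) 4-5(w=6) 5-7(w=14)}
step 5: add edge 0-1 (w=15); MST = {0-1(w=15) 1-5(w=9) 3-7(w=9) 4-5(w=6) 5-7(w=14)}
step 6: add edge 2-4 (w=15); MST = {0-1(w=15) 1-5(w=9) 2-4(w=15) 3-7(w=9) 4-5(w=6) 5-7(w=14)}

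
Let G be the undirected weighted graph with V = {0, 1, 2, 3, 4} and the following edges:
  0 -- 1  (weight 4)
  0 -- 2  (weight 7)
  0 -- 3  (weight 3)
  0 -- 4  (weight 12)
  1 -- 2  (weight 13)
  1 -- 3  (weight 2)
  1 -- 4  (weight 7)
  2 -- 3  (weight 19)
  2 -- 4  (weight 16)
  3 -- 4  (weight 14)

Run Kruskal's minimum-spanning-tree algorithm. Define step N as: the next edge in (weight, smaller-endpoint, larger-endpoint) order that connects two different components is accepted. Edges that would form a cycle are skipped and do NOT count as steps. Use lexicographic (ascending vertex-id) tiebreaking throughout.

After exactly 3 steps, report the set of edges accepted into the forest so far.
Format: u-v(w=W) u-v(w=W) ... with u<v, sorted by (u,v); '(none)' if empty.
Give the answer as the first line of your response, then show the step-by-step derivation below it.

0-2(w=7) 0-3(w=3) 1-3(w=2)

step 1: add edge 1-3 (w=2); MST = {1-3(w=2)}
step 2: add edge 0-3 (w=3); MST = {0-3(w=3) 1-3(w=2)}
step 3: add edge 0-2 (w=7); MST = {0-2(w=7) 0-3(w=3) 1-3(w=2)}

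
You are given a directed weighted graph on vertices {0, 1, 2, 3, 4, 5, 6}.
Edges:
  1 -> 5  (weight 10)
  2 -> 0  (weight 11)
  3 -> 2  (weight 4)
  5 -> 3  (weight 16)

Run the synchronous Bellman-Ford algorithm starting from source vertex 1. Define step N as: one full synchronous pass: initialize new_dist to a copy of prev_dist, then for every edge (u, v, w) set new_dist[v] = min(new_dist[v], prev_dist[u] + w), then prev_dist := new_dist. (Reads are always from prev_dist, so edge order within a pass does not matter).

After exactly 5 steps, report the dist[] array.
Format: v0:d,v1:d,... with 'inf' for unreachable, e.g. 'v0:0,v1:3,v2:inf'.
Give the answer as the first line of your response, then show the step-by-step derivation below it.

v0:41,v1:0,v2:30,v3:26,v4:inf,v5:10,v6:inf

step 1: dist = v0:inf,v1:0,v2:inf,v3:inf,v4:inf,v5:10,v6:inf
step 2: dist = v0:inf,v1:0,v2:inf,v3:26,v4:inf,v5:10,v6:inf
step 3: dist = v0:inf,v1:0,v2:30,v3:26,v4:inf,v5:10,v6:inf
step 4: dist = v0:41,v1:0,v2:30,v3:26,v4:inf,v5:10,v6:inf
step 5: dist = v0:41,v1:0,v2:30,v3:26,v4:inf,v5:10,v6:inf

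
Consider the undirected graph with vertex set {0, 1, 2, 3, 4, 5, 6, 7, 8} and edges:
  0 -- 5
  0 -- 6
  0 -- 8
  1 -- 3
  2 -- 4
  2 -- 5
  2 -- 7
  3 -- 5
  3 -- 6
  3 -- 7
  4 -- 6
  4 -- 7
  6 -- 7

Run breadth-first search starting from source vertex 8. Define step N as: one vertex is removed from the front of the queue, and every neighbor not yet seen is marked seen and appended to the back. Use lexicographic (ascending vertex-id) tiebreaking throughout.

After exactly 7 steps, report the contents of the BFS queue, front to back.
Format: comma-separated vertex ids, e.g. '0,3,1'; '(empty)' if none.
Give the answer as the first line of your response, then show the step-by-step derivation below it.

7,1

step 1: dequeue 8; queue=[0]; order=8
step 2: dequeue 0; queue=[5,6]; order=8,0
step 3: dequeue 5; queue=[6,2,3]; order=8,0,5
step 4: dequeue 6; queue=[2,3,4,7]; order=8,0,5,6
step 5: dequeue 2; queue=[3,4,7]; order=8,0,5,6,2
step 6: dequeue 3; queue=[4,7,1]; order=8,0,5,6,2,3
step 7: dequeue 4; queue=[7,1]; order=8,0,5,6,2,3,4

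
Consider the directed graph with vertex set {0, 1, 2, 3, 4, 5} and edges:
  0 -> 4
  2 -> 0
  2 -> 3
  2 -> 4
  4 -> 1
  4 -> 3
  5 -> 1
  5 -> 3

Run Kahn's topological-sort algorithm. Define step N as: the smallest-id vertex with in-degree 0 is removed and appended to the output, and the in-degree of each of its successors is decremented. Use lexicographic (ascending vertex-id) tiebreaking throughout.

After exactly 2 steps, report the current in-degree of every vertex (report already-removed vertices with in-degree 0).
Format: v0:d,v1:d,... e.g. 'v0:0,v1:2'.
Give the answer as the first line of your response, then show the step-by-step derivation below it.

v0:0,v1:2,v2:0,v3:2,v4:0,v5:0

step 1: output 2; order=[2]; indeg=(0,2,0,2,1,0)
step 2: output 0; order=[2,0]; indeg=(0,2,0,2,0,0)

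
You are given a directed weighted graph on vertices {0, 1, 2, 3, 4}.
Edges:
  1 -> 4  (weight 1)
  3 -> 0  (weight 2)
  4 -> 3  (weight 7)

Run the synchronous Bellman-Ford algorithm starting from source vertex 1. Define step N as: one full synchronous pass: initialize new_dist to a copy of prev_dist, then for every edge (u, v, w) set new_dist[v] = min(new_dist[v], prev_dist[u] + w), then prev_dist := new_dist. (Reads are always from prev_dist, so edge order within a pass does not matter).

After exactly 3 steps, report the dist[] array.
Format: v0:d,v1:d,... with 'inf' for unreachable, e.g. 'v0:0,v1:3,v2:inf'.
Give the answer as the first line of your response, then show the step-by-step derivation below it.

v0:10,v1:0,v2:inf,v3:8,v4:1

step 1: dist = v0:inf,v1:0,v2:inf,v3:inf,v4:1
step 2: dist = v0:inf,v1:0,v2:inf,v3:8,v4:1
step 3: dist = v0:10,v1:0,v2:inf,v3:8,v4:1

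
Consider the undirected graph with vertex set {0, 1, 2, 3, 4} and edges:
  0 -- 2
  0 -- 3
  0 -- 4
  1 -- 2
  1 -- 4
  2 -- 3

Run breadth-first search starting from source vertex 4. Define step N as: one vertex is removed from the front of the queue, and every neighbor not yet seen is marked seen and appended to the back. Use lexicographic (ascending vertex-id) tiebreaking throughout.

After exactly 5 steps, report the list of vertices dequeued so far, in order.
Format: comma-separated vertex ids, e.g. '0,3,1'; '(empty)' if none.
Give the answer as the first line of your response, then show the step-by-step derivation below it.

4,0,1,2,3

step 1: dequeue 4; queue=[0,1]; order=4
step 2: dequeue 0; queue=[1,2,3]; order=4,0
step 3: dequeue 1; queue=[2,3]; order=4,0,1
step 4: dequeue 2; queue=[3]; order=4,0,1,2
step 5: dequeue 3; queue=[(empty)]; order=4,0,1,2,3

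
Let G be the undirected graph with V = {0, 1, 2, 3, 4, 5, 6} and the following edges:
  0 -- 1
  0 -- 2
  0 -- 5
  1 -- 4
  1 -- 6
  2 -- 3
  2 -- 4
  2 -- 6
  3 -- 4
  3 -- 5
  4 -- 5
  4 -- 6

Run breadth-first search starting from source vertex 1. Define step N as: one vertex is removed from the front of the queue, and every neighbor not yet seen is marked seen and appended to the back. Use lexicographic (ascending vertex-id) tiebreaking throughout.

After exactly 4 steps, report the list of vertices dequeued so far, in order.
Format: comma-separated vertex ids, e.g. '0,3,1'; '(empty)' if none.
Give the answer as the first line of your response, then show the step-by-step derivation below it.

1,0,4,6

step 1: dequeue 1; queue=[0,4,6]; order=1
step 2: dequeue 0; queue=[4,6,2,5]; order=1,0
step 3: dequeue 4; queue=[6,2,5,3]; order=1,0,4
step 4: dequeue 6; queue=[2,5,3]; order=1,0,4,6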